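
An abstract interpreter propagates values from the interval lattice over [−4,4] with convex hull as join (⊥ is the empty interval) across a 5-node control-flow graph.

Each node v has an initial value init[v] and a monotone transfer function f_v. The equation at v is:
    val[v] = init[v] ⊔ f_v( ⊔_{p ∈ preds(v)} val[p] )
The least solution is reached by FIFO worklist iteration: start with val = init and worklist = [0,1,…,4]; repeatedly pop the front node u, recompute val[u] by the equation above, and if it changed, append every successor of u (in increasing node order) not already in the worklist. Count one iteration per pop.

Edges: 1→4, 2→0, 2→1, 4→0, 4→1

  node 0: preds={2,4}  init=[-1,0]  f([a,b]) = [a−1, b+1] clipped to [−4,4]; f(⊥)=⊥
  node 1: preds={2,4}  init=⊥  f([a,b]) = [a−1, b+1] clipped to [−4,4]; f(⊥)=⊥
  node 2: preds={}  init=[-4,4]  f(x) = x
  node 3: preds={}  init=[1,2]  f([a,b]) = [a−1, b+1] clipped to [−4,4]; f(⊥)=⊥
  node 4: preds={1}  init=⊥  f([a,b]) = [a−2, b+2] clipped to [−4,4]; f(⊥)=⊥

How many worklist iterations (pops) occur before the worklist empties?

Iteration log — 7 steps:
  step 1. node 0  ⊔preds=[-4,4]  new=[-4,4]  old=[-1,0]  +wl: 
  step 2. node 1  ⊔preds=[-4,4]  new=[-4,4]  old=⊥  +wl: 
  step 3. node 2  ⊔preds=⊥  new=[-4,4]  stable
  step 4. node 3  ⊔preds=⊥  new=[1,2]  stable
  step 5. node 4  ⊔preds=[-4,4]  new=[-4,4]  old=⊥  +wl: 0,1
  step 6. node 0  ⊔preds=[-4,4]  new=[-4,4]  stable
  step 7. node 1  ⊔preds=[-4,4]  new=[-4,4]  stable

Least fixpoint reached:
  node 0: [-4,4]
  node 1: [-4,4]
  node 2: [-4,4]
  node 3: [1,2]
  node 4: [-4,4]

7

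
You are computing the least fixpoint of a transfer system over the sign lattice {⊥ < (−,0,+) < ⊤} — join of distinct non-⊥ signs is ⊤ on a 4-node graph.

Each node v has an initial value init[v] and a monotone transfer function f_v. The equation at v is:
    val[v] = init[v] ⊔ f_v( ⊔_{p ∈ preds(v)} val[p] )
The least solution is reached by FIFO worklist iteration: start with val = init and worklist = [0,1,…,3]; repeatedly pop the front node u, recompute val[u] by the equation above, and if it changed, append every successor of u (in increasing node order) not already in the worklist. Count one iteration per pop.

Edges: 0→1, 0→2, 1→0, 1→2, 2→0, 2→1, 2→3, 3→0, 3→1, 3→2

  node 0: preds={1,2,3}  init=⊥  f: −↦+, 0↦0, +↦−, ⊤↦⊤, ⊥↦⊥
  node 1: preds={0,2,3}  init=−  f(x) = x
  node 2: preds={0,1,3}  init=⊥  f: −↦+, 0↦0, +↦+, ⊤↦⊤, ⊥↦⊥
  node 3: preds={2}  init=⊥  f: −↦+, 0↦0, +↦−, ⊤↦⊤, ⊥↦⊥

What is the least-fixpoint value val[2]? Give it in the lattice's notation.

Worklist (7 pops):
  #1 pop 0: in=− → + (was ⊥); enqueue []
  #2 pop 1: in=+ → ⊤ (was −); enqueue [0]
  #3 pop 2: in=⊤ → ⊤ (was ⊥); enqueue [1]
  #4 pop 3: in=⊤ → ⊤ (was ⊥); enqueue [2]
  #5 pop 0: in=⊤ → ⊤ (was +); enqueue []
  #6 pop 1: in=⊤ → ⊤ (no change)
  #7 pop 2: in=⊤ → ⊤ (no change)

Fixpoint:
  val[0] = ⊤
  val[1] = ⊤
  val[2] = ⊤
  val[3] = ⊤

⊤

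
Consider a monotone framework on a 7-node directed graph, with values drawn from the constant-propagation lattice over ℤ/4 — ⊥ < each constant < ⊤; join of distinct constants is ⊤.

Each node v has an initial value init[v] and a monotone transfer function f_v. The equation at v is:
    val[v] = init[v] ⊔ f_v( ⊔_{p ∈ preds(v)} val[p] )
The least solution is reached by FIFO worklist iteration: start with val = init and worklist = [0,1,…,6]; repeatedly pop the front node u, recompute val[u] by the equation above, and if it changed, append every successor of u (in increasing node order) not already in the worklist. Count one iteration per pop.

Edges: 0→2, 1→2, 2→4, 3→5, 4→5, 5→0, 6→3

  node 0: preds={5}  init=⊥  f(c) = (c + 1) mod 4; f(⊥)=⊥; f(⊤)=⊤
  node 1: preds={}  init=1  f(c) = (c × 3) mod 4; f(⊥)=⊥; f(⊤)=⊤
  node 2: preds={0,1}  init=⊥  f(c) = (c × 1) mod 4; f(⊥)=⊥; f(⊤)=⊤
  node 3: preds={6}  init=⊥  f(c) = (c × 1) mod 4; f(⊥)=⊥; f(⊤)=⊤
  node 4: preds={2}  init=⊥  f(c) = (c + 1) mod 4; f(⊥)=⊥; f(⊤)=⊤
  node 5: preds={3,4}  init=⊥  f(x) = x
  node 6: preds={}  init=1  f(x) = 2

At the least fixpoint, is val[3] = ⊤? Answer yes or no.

Iteration log — 13 steps:
  step 1. node 0  ⊔preds=⊥  new=⊥  stable
  step 2. node 1  ⊔preds=⊥  new=1  stable
  step 3. node 2  ⊔preds=1  new=1  old=⊥  +wl: 
  step 4. node 3  ⊔preds=1  new=1  old=⊥  +wl: 
  step 5. node 4  ⊔preds=1  new=2  old=⊥  +wl: 
  step 6. node 5  ⊔preds=⊤  new=⊤  old=⊥  +wl: 0
  step 7. node 6  ⊔preds=⊥  new=⊤  old=1  +wl: 3
  step 8. node 0  ⊔preds=⊤  new=⊤  old=⊥  +wl: 2
  step 9. node 3  ⊔preds=⊤  new=⊤  old=1  +wl: 5
  step 10. node 2  ⊔preds=⊤  new=⊤  old=1  +wl: 4
  step 11. node 5  ⊔preds=⊤  new=⊤  stable
  step 12. node 4  ⊔preds=⊤  new=⊤  old=2  +wl: 5
  step 13. node 5  ⊔preds=⊤  new=⊤  stable

Least fixpoint reached:
  node 0: ⊤
  node 1: 1
  node 2: ⊤
  node 3: ⊤
  node 4: ⊤
  node 5: ⊤
  node 6: ⊤

yes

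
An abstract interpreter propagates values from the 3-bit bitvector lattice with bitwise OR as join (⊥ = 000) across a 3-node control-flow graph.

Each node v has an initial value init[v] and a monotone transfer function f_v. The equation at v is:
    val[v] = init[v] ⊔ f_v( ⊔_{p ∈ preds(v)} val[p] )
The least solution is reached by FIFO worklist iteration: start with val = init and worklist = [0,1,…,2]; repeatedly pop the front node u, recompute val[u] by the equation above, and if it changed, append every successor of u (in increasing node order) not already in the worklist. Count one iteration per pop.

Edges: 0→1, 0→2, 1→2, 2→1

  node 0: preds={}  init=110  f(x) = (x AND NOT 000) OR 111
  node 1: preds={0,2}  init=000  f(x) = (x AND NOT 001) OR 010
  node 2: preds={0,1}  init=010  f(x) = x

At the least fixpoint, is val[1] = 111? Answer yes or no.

no

Iteration log — 4 steps:
  step 1. node 0  ⊔preds=000  new=111  old=110  +wl: 
  step 2. node 1  ⊔preds=111  new=110  old=000  +wl: 
  step 3. node 2  ⊔preds=111  new=111  old=010  +wl: 1
  step 4. node 1  ⊔preds=111  new=110  stable

Least fixpoint reached:
  node 0: 111
  node 1: 110
  node 2: 111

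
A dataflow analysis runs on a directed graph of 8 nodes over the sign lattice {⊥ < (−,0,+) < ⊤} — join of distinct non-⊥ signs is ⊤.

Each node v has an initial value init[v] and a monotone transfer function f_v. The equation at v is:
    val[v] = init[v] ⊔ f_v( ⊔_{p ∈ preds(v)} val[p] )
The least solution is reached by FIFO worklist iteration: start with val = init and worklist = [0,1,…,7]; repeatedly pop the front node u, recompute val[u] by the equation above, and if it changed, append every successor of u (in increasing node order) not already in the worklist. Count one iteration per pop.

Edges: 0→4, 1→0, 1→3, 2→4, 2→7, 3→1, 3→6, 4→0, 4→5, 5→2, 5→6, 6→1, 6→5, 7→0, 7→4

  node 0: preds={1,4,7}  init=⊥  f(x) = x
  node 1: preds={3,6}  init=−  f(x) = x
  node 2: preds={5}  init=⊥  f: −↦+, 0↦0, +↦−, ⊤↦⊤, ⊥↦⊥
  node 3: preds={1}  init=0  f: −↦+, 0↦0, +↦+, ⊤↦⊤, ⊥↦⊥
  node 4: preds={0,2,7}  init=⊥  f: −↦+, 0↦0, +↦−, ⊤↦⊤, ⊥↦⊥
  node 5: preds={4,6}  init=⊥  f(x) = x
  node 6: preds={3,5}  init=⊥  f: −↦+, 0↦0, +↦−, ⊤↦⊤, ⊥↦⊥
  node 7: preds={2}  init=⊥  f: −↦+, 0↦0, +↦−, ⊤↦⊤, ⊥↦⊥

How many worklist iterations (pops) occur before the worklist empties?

22

Trace (22 dequeues):
  [1] u=0 | in − | out − | prev ⊥ | push {}
  [2] u=1 | in 0 | out ⊤ | prev − | push {0}
  [3] u=2 | in ⊥ | out ⊥ | ==
  [4] u=3 | in ⊤ | out ⊤ | prev 0 | push {1}
  [5] u=4 | in − | out + | prev ⊥ | push {}
  [6] u=5 | in + | out + | prev ⊥ | push {2}
  [7] u=6 | in ⊤ | out ⊤ | prev ⊥ | push {5}
  [8] u=7 | in ⊥ | out ⊥ | ==
  [9] u=0 | in ⊤ | out ⊤ | prev − | push {4}
  [10] u=1 | in ⊤ | out ⊤ | ==
  [11] u=2 | in + | out − | prev ⊥ | push {7}
  [12] u=5 | in ⊤ | out ⊤ | prev + | push {2,6}
  [13] u=4 | in ⊤ | out ⊤ | prev + | push {0,5}
  [14] u=7 | in − | out + | prev ⊥ | push {4}
  [15] u=2 | in ⊤ | out ⊤ | prev − | push {7}
  [16] u=6 | in ⊤ | out ⊤ | ==
  [17] u=0 | in ⊤ | out ⊤ | ==
  [18] u=5 | in ⊤ | out ⊤ | ==
  [19] u=4 | in ⊤ | out ⊤ | ==
  [20] u=7 | in ⊤ | out ⊤ | prev + | push {0,4}
  [21] u=0 | in ⊤ | out ⊤ | ==
  [22] u=4 | in ⊤ | out ⊤ | ==

Converged values:
  [0] ⊤
  [1] ⊤
  [2] ⊤
  [3] ⊤
  [4] ⊤
  [5] ⊤
  [6] ⊤
  [7] ⊤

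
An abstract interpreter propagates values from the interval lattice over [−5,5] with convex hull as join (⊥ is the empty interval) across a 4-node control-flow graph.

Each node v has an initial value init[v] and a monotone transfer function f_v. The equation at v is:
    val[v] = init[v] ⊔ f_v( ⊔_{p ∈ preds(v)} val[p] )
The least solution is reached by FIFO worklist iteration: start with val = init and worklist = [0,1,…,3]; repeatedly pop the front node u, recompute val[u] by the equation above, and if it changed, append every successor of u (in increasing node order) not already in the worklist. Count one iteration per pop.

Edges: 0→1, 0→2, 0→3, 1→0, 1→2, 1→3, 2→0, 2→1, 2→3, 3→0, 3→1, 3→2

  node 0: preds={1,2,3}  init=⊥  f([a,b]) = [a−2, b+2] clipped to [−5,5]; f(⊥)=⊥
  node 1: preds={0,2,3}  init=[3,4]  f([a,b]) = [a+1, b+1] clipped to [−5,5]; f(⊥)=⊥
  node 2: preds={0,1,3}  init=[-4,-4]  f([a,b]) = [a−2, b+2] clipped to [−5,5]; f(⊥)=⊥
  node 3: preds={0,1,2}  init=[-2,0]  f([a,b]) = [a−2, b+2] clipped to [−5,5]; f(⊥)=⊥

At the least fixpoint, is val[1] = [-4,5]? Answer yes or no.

Worklist (7 pops):
  #1 pop 0: in=[-4,4] → [-5,5] (was ⊥); enqueue []
  #2 pop 1: in=[-5,5] → [-4,5] (was [3,4]); enqueue [0]
  #3 pop 2: in=[-5,5] → [-5,5] (was [-4,-4]); enqueue [1]
  #4 pop 3: in=[-5,5] → [-5,5] (was [-2,0]); enqueue [2]
  #5 pop 0: in=[-5,5] → [-5,5] (no change)
  #6 pop 1: in=[-5,5] → [-4,5] (no change)
  #7 pop 2: in=[-5,5] → [-5,5] (no change)

Fixpoint:
  val[0] = [-5,5]
  val[1] = [-4,5]
  val[2] = [-5,5]
  val[3] = [-5,5]

yes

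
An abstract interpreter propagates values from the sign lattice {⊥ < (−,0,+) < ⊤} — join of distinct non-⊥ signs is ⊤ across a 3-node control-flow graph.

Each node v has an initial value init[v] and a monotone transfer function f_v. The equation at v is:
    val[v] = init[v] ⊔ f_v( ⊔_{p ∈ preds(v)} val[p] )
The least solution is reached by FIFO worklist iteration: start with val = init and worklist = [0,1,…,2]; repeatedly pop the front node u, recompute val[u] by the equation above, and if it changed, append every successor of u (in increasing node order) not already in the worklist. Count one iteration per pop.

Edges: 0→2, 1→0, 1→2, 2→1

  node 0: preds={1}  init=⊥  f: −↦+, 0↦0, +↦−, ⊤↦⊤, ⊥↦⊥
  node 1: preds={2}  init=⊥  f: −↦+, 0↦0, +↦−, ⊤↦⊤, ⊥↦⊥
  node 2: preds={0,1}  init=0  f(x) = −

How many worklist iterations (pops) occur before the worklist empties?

Worklist (8 pops):
  #1 pop 0: in=⊥ → ⊥ (no change)
  #2 pop 1: in=0 → 0 (was ⊥); enqueue [0]
  #3 pop 2: in=0 → ⊤ (was 0); enqueue [1]
  #4 pop 0: in=0 → 0 (was ⊥); enqueue [2]
  #5 pop 1: in=⊤ → ⊤ (was 0); enqueue [0]
  #6 pop 2: in=⊤ → ⊤ (no change)
  #7 pop 0: in=⊤ → ⊤ (was 0); enqueue [2]
  #8 pop 2: in=⊤ → ⊤ (no change)

Fixpoint:
  val[0] = ⊤
  val[1] = ⊤
  val[2] = ⊤

8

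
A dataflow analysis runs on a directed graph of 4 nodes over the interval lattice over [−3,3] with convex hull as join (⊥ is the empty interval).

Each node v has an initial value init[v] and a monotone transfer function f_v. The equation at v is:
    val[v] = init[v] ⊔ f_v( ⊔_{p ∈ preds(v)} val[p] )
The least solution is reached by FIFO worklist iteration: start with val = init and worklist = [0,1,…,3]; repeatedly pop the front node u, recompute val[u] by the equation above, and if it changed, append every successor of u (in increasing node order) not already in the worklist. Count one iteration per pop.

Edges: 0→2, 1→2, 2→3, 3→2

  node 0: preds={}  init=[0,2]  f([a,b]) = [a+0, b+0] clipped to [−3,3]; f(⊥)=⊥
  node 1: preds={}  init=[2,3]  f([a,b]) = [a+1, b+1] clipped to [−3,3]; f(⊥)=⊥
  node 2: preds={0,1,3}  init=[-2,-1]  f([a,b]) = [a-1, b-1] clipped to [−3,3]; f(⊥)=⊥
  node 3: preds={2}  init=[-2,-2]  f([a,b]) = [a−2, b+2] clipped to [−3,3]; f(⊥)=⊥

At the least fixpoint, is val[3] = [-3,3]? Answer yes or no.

Worklist (5 pops):
  #1 pop 0: in=⊥ → [0,2] (no change)
  #2 pop 1: in=⊥ → [2,3] (no change)
  #3 pop 2: in=[-2,3] → [-3,2] (was [-2,-1]); enqueue []
  #4 pop 3: in=[-3,2] → [-3,3] (was [-2,-2]); enqueue [2]
  #5 pop 2: in=[-3,3] → [-3,2] (no change)

Fixpoint:
  val[0] = [0,2]
  val[1] = [2,3]
  val[2] = [-3,2]
  val[3] = [-3,3]

yes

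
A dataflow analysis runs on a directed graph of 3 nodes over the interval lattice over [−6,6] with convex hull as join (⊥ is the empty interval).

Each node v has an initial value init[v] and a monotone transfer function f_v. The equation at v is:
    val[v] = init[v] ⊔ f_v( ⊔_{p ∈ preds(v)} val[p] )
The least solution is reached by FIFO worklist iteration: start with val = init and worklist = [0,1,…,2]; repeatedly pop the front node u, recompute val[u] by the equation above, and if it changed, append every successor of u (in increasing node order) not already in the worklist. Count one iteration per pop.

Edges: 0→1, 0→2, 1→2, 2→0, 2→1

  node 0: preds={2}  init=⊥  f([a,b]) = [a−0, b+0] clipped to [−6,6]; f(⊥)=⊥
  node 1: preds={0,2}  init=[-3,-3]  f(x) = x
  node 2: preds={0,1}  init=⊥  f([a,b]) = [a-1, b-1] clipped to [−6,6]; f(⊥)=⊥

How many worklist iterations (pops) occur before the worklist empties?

12

Trace (12 dequeues):
  [1] u=0 | in ⊥ | out ⊥ | ==
  [2] u=1 | in ⊥ | out [-3,-3] | ==
  [3] u=2 | in [-3,-3] | out [-4,-4] | prev ⊥ | push {0,1}
  [4] u=0 | in [-4,-4] | out [-4,-4] | prev ⊥ | push {2}
  [5] u=1 | in [-4,-4] | out [-4,-3] | prev [-3,-3] | push {}
  [6] u=2 | in [-4,-3] | out [-5,-4] | prev [-4,-4] | push {0,1}
  [7] u=0 | in [-5,-4] | out [-5,-4] | prev [-4,-4] | push {2}
  [8] u=1 | in [-5,-4] | out [-5,-3] | prev [-4,-3] | push {}
  [9] u=2 | in [-5,-3] | out [-6,-4] | prev [-5,-4] | push {0,1}
  [10] u=0 | in [-6,-4] | out [-6,-4] | prev [-5,-4] | push {2}
  [11] u=1 | in [-6,-4] | out [-6,-3] | prev [-5,-3] | push {}
  [12] u=2 | in [-6,-3] | out [-6,-4] | ==

Converged values:
  [0] [-6,-4]
  [1] [-6,-3]
  [2] [-6,-4]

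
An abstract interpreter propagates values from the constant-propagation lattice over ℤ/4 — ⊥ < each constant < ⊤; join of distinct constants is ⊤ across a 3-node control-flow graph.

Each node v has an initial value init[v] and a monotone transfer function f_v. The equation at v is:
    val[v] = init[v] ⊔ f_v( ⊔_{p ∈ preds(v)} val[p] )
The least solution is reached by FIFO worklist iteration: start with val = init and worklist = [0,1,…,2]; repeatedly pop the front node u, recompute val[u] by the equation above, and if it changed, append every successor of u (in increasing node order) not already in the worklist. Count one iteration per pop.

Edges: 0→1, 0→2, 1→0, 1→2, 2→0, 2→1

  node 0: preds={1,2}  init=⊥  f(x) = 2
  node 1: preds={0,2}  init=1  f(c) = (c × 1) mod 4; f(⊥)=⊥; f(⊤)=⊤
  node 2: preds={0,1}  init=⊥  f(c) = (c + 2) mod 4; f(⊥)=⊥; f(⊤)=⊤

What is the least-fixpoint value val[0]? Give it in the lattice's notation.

Worklist (5 pops):
  #1 pop 0: in=1 → 2 (was ⊥); enqueue []
  #2 pop 1: in=2 → ⊤ (was 1); enqueue [0]
  #3 pop 2: in=⊤ → ⊤ (was ⊥); enqueue [1]
  #4 pop 0: in=⊤ → 2 (no change)
  #5 pop 1: in=⊤ → ⊤ (no change)

Fixpoint:
  val[0] = 2
  val[1] = ⊤
  val[2] = ⊤

2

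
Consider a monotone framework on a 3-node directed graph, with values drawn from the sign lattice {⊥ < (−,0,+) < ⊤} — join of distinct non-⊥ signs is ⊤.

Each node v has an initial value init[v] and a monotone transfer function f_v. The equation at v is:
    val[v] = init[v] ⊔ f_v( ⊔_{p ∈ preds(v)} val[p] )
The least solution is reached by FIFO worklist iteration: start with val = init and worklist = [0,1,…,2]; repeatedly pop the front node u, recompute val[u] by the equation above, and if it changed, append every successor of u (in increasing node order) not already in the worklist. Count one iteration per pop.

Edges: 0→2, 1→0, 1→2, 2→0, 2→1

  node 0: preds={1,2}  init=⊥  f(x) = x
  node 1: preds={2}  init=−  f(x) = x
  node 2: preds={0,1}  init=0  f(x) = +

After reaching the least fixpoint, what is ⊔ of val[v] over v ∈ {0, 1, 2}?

Trace (5 dequeues):
  [1] u=0 | in ⊤ | out ⊤ | prev ⊥ | push {}
  [2] u=1 | in 0 | out ⊤ | prev − | push {0}
  [3] u=2 | in ⊤ | out ⊤ | prev 0 | push {1}
  [4] u=0 | in ⊤ | out ⊤ | ==
  [5] u=1 | in ⊤ | out ⊤ | ==

Converged values:
  [0] ⊤
  [1] ⊤
  [2] ⊤

⊤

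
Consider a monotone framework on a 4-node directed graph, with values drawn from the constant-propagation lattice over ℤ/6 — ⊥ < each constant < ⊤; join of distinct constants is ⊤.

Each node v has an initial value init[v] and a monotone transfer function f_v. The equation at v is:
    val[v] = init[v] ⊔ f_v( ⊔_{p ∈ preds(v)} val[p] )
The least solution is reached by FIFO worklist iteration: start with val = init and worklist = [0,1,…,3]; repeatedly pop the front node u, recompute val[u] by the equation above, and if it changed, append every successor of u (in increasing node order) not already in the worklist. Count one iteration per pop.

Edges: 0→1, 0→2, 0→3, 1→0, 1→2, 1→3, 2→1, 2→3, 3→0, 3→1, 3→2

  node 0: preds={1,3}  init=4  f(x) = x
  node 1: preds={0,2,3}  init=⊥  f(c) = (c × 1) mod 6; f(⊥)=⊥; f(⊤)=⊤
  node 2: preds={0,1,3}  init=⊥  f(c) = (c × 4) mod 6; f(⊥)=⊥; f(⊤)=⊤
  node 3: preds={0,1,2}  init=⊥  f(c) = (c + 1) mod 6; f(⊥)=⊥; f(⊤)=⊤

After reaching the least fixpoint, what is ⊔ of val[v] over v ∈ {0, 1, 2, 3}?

Worklist (11 pops):
  #1 pop 0: in=⊥ → 4 (no change)
  #2 pop 1: in=4 → 4 (was ⊥); enqueue [0]
  #3 pop 2: in=4 → 4 (was ⊥); enqueue [1]
  #4 pop 3: in=4 → 5 (was ⊥); enqueue [2]
  #5 pop 0: in=⊤ → ⊤ (was 4); enqueue [3]
  #6 pop 1: in=⊤ → ⊤ (was 4); enqueue [0]
  #7 pop 2: in=⊤ → ⊤ (was 4); enqueue [1]
  #8 pop 3: in=⊤ → ⊤ (was 5); enqueue [2]
  #9 pop 0: in=⊤ → ⊤ (no change)
  #10 pop 1: in=⊤ → ⊤ (no change)
  #11 pop 2: in=⊤ → ⊤ (no change)

Fixpoint:
  val[0] = ⊤
  val[1] = ⊤
  val[2] = ⊤
  val[3] = ⊤

⊤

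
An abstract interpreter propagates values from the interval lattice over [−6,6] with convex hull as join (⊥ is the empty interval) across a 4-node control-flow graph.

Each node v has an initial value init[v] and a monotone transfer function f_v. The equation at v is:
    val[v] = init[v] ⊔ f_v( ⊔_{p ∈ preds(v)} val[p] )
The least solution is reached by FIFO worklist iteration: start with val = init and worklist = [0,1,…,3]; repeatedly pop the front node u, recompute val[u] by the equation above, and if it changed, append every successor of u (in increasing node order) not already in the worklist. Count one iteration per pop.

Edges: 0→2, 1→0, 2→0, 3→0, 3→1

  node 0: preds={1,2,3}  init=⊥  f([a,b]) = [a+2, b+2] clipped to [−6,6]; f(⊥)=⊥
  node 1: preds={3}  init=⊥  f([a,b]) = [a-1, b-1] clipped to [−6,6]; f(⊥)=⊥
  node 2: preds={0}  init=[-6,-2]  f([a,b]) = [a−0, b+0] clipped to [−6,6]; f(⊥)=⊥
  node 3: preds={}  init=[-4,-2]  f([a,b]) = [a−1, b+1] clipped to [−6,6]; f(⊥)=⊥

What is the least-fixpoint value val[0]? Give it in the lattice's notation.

Worklist (11 pops):
  #1 pop 0: in=[-6,-2] → [-4,0] (was ⊥); enqueue []
  #2 pop 1: in=[-4,-2] → [-5,-3] (was ⊥); enqueue [0]
  #3 pop 2: in=[-4,0] → [-6,0] (was [-6,-2]); enqueue []
  #4 pop 3: in=⊥ → [-4,-2] (no change)
  #5 pop 0: in=[-6,0] → [-4,2] (was [-4,0]); enqueue [2]
  #6 pop 2: in=[-4,2] → [-6,2] (was [-6,0]); enqueue [0]
  #7 pop 0: in=[-6,2] → [-4,4] (was [-4,2]); enqueue [2]
  #8 pop 2: in=[-4,4] → [-6,4] (was [-6,2]); enqueue [0]
  #9 pop 0: in=[-6,4] → [-4,6] (was [-4,4]); enqueue [2]
  #10 pop 2: in=[-4,6] → [-6,6] (was [-6,4]); enqueue [0]
  #11 pop 0: in=[-6,6] → [-4,6] (no change)

Fixpoint:
  val[0] = [-4,6]
  val[1] = [-5,-3]
  val[2] = [-6,6]
  val[3] = [-4,-2]

[-4,6]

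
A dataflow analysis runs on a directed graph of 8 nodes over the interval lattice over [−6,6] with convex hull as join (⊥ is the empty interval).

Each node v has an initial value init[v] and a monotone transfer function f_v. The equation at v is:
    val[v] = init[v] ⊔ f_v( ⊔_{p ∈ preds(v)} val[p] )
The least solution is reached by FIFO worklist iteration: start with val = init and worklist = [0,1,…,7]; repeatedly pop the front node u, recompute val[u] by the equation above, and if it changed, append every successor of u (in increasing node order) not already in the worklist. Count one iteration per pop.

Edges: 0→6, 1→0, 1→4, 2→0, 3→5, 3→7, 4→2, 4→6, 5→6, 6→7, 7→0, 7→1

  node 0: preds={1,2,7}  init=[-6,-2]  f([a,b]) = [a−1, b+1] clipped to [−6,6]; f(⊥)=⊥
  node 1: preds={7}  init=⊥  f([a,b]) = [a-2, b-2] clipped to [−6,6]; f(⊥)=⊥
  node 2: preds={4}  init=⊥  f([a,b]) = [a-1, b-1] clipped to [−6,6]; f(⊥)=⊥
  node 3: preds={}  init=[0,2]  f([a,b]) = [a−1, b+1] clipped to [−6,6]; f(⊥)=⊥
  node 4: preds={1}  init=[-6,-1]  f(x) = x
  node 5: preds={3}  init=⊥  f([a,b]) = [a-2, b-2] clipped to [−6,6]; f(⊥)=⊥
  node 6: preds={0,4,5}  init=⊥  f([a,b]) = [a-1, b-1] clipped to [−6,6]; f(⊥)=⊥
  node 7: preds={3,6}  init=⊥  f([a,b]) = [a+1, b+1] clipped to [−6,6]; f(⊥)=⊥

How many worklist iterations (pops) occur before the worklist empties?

39

Worklist (39 pops):
  #1 pop 0: in=⊥ → [-6,-2] (no change)
  #2 pop 1: in=⊥ → ⊥ (no change)
  #3 pop 2: in=[-6,-1] → [-6,-2] (was ⊥); enqueue [0]
  #4 pop 3: in=⊥ → [0,2] (no change)
  #5 pop 4: in=⊥ → [-6,-1] (no change)
  #6 pop 5: in=[0,2] → [-2,0] (was ⊥); enqueue []
  #7 pop 6: in=[-6,0] → [-6,-1] (was ⊥); enqueue []
  #8 pop 7: in=[-6,2] → [-5,3] (was ⊥); enqueue [1]
  #9 pop 0: in=[-6,3] → [-6,4] (was [-6,-2]); enqueue [6]
  #10 pop 1: in=[-5,3] → [-6,1] (was ⊥); enqueue [0,4]
  #11 pop 6: in=[-6,4] → [-6,3] (was [-6,-1]); enqueue [7]
  #12 pop 0: in=[-6,3] → [-6,4] (no change)
  #13 pop 4: in=[-6,1] → [-6,1] (was [-6,-1]); enqueue [2,6]
  #14 pop 7: in=[-6,3] → [-5,4] (was [-5,3]); enqueue [0,1]
  #15 pop 2: in=[-6,1] → [-6,0] (was [-6,-2]); enqueue []
  #16 pop 6: in=[-6,4] → [-6,3] (no change)
  #17 pop 0: in=[-6,4] → [-6,5] (was [-6,4]); enqueue [6]
  #18 pop 1: in=[-5,4] → [-6,2] (was [-6,1]); enqueue [0,4]
  #19 pop 6: in=[-6,5] → [-6,4] (was [-6,3]); enqueue [7]
  #20 pop 0: in=[-6,4] → [-6,5] (no change)
  #21 pop 4: in=[-6,2] → [-6,2] (was [-6,1]); enqueue [2,6]
  #22 pop 7: in=[-6,4] → [-5,5] (was [-5,4]); enqueue [0,1]
  #23 pop 2: in=[-6,2] → [-6,1] (was [-6,0]); enqueue []
  #24 pop 6: in=[-6,5] → [-6,4] (no change)
  #25 pop 0: in=[-6,5] → [-6,6] (was [-6,5]); enqueue [6]
  #26 pop 1: in=[-5,5] → [-6,3] (was [-6,2]); enqueue [0,4]
  #27 pop 6: in=[-6,6] → [-6,5] (was [-6,4]); enqueue [7]
  #28 pop 0: in=[-6,5] → [-6,6] (no change)
  #29 pop 4: in=[-6,3] → [-6,3] (was [-6,2]); enqueue [2,6]
  #30 pop 7: in=[-6,5] → [-5,6] (was [-5,5]); enqueue [0,1]
  #31 pop 2: in=[-6,3] → [-6,2] (was [-6,1]); enqueue []
  #32 pop 6: in=[-6,6] → [-6,5] (no change)
  #33 pop 0: in=[-6,6] → [-6,6] (no change)
  #34 pop 1: in=[-5,6] → [-6,4] (was [-6,3]); enqueue [0,4]
  #35 pop 0: in=[-6,6] → [-6,6] (no change)
  #36 pop 4: in=[-6,4] → [-6,4] (was [-6,3]); enqueue [2,6]
  #37 pop 2: in=[-6,4] → [-6,3] (was [-6,2]); enqueue [0]
  #38 pop 6: in=[-6,6] → [-6,5] (no change)
  #39 pop 0: in=[-6,6] → [-6,6] (no change)

Fixpoint:
  val[0] = [-6,6]
  val[1] = [-6,4]
  val[2] = [-6,3]
  val[3] = [0,2]
  val[4] = [-6,4]
  val[5] = [-2,0]
  val[6] = [-6,5]
  val[7] = [-5,6]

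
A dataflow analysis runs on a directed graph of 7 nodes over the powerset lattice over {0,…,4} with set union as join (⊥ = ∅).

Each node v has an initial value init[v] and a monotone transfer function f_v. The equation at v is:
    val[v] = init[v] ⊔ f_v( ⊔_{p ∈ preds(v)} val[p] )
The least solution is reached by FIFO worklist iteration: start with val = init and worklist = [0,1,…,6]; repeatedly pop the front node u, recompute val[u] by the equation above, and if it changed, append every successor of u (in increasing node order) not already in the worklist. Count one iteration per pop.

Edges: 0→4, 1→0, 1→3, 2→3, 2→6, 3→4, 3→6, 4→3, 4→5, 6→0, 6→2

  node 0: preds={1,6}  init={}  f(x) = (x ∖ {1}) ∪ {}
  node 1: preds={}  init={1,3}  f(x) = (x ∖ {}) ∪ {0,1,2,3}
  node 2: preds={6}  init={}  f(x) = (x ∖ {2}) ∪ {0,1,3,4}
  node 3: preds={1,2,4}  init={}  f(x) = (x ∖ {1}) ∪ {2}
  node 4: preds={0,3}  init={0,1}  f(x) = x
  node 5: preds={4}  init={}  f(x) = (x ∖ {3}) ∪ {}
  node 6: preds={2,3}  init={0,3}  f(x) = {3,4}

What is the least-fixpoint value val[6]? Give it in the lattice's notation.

Iteration log — 11 steps:
  step 1. node 0  ⊔preds={0,1,3}  new={0,3}  old={}  +wl: 
  step 2. node 1  ⊔preds={}  new={0,1,2,3}  old={1,3}  +wl: 0
  step 3. node 2  ⊔preds={0,3}  new={0,1,3,4}  old={}  +wl: 
  step 4. node 3  ⊔preds={0,1,2,3,4}  new={0,2,3,4}  old={}  +wl: 
  step 5. node 4  ⊔preds={0,2,3,4}  new={0,1,2,3,4}  old={0,1}  +wl: 3
  step 6. node 5  ⊔preds={0,1,2,3,4}  new={0,1,2,4}  old={}  +wl: 
  step 7. node 6  ⊔preds={0,1,2,3,4}  new={0,3,4}  old={0,3}  +wl: 2
  step 8. node 0  ⊔preds={0,1,2,3,4}  new={0,2,3,4}  old={0,3}  +wl: 4
  step 9. node 3  ⊔preds={0,1,2,3,4}  new={0,2,3,4}  stable
  step 10. node 2  ⊔preds={0,3,4}  new={0,1,3,4}  stable
  step 11. node 4  ⊔preds={0,2,3,4}  new={0,1,2,3,4}  stable

Least fixpoint reached:
  node 0: {0,2,3,4}
  node 1: {0,1,2,3}
  node 2: {0,1,3,4}
  node 3: {0,2,3,4}
  node 4: {0,1,2,3,4}
  node 5: {0,1,2,4}
  node 6: {0,3,4}

{0,3,4}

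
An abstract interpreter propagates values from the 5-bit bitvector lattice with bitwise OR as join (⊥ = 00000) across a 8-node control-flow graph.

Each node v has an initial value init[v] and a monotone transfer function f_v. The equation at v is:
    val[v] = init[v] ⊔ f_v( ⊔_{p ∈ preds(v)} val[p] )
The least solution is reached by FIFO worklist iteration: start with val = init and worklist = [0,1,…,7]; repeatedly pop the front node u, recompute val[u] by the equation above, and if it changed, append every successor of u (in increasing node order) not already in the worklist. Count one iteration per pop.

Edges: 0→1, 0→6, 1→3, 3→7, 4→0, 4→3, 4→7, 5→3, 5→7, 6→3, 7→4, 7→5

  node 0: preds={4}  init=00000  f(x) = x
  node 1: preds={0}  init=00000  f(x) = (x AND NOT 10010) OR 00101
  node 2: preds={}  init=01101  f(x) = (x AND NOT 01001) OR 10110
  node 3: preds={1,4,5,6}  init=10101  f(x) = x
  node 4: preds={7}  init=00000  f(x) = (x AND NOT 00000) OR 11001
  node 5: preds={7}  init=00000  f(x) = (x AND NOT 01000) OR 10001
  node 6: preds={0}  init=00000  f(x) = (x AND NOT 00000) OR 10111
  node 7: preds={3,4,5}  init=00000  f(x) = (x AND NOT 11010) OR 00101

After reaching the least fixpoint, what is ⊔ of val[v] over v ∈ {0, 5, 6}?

11111

Worklist (19 pops):
  #1 pop 0: in=00000 → 00000 (no change)
  #2 pop 1: in=00000 → 00101 (was 00000); enqueue []
  #3 pop 2: in=00000 → 11111 (was 01101); enqueue []
  #4 pop 3: in=00101 → 10101 (no change)
  #5 pop 4: in=00000 → 11001 (was 00000); enqueue [0,3]
  #6 pop 5: in=00000 → 10001 (was 00000); enqueue []
  #7 pop 6: in=00000 → 10111 (was 00000); enqueue []
  #8 pop 7: in=11101 → 00101 (was 00000); enqueue [4,5]
  #9 pop 0: in=11001 → 11001 (was 00000); enqueue [1,6]
  #10 pop 3: in=11111 → 11111 (was 10101); enqueue [7]
  #11 pop 4: in=00101 → 11101 (was 11001); enqueue [0,3]
  #12 pop 5: in=00101 → 10101 (was 10001); enqueue []
  #13 pop 1: in=11001 → 01101 (was 00101); enqueue []
  #14 pop 6: in=11001 → 11111 (was 10111); enqueue []
  #15 pop 7: in=11111 → 00101 (no change)
  #16 pop 0: in=11101 → 11101 (was 11001); enqueue [1,6]
  #17 pop 3: in=11111 → 11111 (no change)
  #18 pop 1: in=11101 → 01101 (no change)
  #19 pop 6: in=11101 → 11111 (no change)

Fixpoint:
  val[0] = 11101
  val[1] = 01101
  val[2] = 11111
  val[3] = 11111
  val[4] = 11101
  val[5] = 10101
  val[6] = 11111
  val[7] = 00101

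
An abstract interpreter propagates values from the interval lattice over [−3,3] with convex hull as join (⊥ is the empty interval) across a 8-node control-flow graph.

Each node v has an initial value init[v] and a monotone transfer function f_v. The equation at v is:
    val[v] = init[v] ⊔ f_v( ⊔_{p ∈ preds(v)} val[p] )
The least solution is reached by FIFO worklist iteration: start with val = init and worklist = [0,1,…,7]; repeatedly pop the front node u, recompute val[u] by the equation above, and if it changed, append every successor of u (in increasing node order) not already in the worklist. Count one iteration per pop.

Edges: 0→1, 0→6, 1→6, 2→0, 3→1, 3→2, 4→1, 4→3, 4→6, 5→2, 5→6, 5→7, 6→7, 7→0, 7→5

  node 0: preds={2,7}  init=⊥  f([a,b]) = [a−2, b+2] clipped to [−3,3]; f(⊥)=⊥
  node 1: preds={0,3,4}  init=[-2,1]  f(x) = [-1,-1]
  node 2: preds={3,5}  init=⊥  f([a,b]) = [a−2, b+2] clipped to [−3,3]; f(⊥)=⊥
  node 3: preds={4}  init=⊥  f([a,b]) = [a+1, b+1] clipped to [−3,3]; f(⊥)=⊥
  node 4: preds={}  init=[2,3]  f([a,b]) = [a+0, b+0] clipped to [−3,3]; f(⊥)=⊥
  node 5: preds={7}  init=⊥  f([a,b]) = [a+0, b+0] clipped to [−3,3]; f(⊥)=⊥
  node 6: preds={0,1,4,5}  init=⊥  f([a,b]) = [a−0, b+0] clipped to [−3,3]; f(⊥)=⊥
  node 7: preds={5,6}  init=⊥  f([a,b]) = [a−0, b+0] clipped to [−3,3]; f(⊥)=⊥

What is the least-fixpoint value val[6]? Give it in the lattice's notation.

Worklist (21 pops):
  #1 pop 0: in=⊥ → ⊥ (no change)
  #2 pop 1: in=[2,3] → [-2,1] (no change)
  #3 pop 2: in=⊥ → ⊥ (no change)
  #4 pop 3: in=[2,3] → [3,3] (was ⊥); enqueue [1,2]
  #5 pop 4: in=⊥ → [2,3] (no change)
  #6 pop 5: in=⊥ → ⊥ (no change)
  #7 pop 6: in=[-2,3] → [-2,3] (was ⊥); enqueue []
  #8 pop 7: in=[-2,3] → [-2,3] (was ⊥); enqueue [0,5]
  #9 pop 1: in=[2,3] → [-2,1] (no change)
  #10 pop 2: in=[3,3] → [1,3] (was ⊥); enqueue []
  #11 pop 0: in=[-2,3] → [-3,3] (was ⊥); enqueue [1,6]
  #12 pop 5: in=[-2,3] → [-2,3] (was ⊥); enqueue [2,7]
  #13 pop 1: in=[-3,3] → [-2,1] (no change)
  #14 pop 6: in=[-3,3] → [-3,3] (was [-2,3]); enqueue []
  #15 pop 2: in=[-2,3] → [-3,3] (was [1,3]); enqueue [0]
  #16 pop 7: in=[-3,3] → [-3,3] (was [-2,3]); enqueue [5]
  #17 pop 0: in=[-3,3] → [-3,3] (no change)
  #18 pop 5: in=[-3,3] → [-3,3] (was [-2,3]); enqueue [2,6,7]
  #19 pop 2: in=[-3,3] → [-3,3] (no change)
  #20 pop 6: in=[-3,3] → [-3,3] (no change)
  #21 pop 7: in=[-3,3] → [-3,3] (no change)

Fixpoint:
  val[0] = [-3,3]
  val[1] = [-2,1]
  val[2] = [-3,3]
  val[3] = [3,3]
  val[4] = [2,3]
  val[5] = [-3,3]
  val[6] = [-3,3]
  val[7] = [-3,3]

[-3,3]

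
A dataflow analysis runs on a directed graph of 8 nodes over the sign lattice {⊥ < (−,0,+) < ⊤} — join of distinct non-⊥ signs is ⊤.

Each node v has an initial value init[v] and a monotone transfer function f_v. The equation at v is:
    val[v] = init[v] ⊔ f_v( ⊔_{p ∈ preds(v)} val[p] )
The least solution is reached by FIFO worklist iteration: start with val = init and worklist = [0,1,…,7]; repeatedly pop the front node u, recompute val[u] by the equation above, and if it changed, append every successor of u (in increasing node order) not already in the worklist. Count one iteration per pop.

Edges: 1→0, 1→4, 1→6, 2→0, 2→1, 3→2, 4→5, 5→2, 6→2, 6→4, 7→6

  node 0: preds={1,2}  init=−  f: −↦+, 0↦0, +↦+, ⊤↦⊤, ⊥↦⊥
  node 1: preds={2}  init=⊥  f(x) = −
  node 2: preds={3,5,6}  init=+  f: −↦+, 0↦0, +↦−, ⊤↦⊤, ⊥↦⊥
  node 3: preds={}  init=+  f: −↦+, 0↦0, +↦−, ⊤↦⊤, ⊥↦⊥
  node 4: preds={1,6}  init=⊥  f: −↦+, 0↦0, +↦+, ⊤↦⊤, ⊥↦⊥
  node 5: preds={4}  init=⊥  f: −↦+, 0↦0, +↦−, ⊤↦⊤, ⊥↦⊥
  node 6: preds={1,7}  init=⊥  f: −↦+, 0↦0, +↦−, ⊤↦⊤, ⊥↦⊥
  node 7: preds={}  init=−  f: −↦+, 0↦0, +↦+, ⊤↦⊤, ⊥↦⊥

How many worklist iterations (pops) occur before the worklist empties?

Worklist (14 pops):
  #1 pop 0: in=+ → ⊤ (was −); enqueue []
  #2 pop 1: in=+ → − (was ⊥); enqueue [0]
  #3 pop 2: in=+ → ⊤ (was +); enqueue [1]
  #4 pop 3: in=⊥ → + (no change)
  #5 pop 4: in=− → + (was ⊥); enqueue []
  #6 pop 5: in=+ → − (was ⊥); enqueue [2]
  #7 pop 6: in=− → + (was ⊥); enqueue [4]
  #8 pop 7: in=⊥ → − (no change)
  #9 pop 0: in=⊤ → ⊤ (no change)
  #10 pop 1: in=⊤ → − (no change)
  #11 pop 2: in=⊤ → ⊤ (no change)
  #12 pop 4: in=⊤ → ⊤ (was +); enqueue [5]
  #13 pop 5: in=⊤ → ⊤ (was −); enqueue [2]
  #14 pop 2: in=⊤ → ⊤ (no change)

Fixpoint:
  val[0] = ⊤
  val[1] = −
  val[2] = ⊤
  val[3] = +
  val[4] = ⊤
  val[5] = ⊤
  val[6] = +
  val[7] = −

14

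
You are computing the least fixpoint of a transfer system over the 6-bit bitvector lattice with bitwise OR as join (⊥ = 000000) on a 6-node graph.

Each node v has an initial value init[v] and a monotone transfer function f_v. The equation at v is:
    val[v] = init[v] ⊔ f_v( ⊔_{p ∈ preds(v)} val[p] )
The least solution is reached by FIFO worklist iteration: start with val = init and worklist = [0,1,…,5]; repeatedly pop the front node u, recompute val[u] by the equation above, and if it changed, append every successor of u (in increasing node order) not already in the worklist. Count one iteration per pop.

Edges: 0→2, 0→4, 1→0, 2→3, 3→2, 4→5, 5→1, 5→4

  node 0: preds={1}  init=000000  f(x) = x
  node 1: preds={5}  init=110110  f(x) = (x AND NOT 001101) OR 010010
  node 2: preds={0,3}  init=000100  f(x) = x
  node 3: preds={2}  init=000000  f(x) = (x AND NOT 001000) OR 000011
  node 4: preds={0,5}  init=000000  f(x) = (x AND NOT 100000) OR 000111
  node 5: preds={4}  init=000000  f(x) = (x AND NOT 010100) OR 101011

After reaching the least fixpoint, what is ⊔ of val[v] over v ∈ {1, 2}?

Iteration log — 11 steps:
  step 1. node 0  ⊔preds=110110  new=110110  old=000000  +wl: 
  step 2. node 1  ⊔preds=000000  new=110110  stable
  step 3. node 2  ⊔preds=110110  new=110110  old=000100  +wl: 
  step 4. node 3  ⊔preds=110110  new=110111  old=000000  +wl: 2
  step 5. node 4  ⊔preds=110110  new=010111  old=000000  +wl: 
  step 6. node 5  ⊔preds=010111  new=101011  old=000000  +wl: 1,4
  step 7. node 2  ⊔preds=110111  new=110111  old=110110  +wl: 3
  step 8. node 1  ⊔preds=101011  new=110110  stable
  step 9. node 4  ⊔preds=111111  new=011111  old=010111  +wl: 5
  step 10. node 3  ⊔preds=110111  new=110111  stable
  step 11. node 5  ⊔preds=011111  new=101011  stable

Least fixpoint reached:
  node 0: 110110
  node 1: 110110
  node 2: 110111
  node 3: 110111
  node 4: 011111
  node 5: 101011

110111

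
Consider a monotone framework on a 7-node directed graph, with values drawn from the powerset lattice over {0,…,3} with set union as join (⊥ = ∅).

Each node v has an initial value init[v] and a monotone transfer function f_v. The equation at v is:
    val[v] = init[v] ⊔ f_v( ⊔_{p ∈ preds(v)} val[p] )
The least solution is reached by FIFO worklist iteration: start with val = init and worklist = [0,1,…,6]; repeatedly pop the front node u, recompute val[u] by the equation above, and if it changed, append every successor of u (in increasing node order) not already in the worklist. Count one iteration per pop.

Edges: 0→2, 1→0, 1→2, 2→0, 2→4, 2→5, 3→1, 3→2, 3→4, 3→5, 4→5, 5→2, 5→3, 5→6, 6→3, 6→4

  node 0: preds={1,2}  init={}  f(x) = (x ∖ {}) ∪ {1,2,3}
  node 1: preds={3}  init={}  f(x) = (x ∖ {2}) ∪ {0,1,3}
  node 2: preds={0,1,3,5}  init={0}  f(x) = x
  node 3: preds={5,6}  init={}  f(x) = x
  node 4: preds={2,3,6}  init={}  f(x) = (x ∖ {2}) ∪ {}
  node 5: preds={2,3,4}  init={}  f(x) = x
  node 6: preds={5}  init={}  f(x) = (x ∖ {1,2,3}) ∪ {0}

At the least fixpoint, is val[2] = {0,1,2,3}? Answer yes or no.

yes

Worklist (14 pops):
  #1 pop 0: in={0} → {0,1,2,3} (was {}); enqueue []
  #2 pop 1: in={} → {0,1,3} (was {}); enqueue [0]
  #3 pop 2: in={0,1,2,3} → {0,1,2,3} (was {0}); enqueue []
  #4 pop 3: in={} → {} (no change)
  #5 pop 4: in={0,1,2,3} → {0,1,3} (was {}); enqueue []
  #6 pop 5: in={0,1,2,3} → {0,1,2,3} (was {}); enqueue [2,3]
  #7 pop 6: in={0,1,2,3} → {0} (was {}); enqueue [4]
  #8 pop 0: in={0,1,2,3} → {0,1,2,3} (no change)
  #9 pop 2: in={0,1,2,3} → {0,1,2,3} (no change)
  #10 pop 3: in={0,1,2,3} → {0,1,2,3} (was {}); enqueue [1,2,5]
  #11 pop 4: in={0,1,2,3} → {0,1,3} (no change)
  #12 pop 1: in={0,1,2,3} → {0,1,3} (no change)
  #13 pop 2: in={0,1,2,3} → {0,1,2,3} (no change)
  #14 pop 5: in={0,1,2,3} → {0,1,2,3} (no change)

Fixpoint:
  val[0] = {0,1,2,3}
  val[1] = {0,1,3}
  val[2] = {0,1,2,3}
  val[3] = {0,1,2,3}
  val[4] = {0,1,3}
  val[5] = {0,1,2,3}
  val[6] = {0}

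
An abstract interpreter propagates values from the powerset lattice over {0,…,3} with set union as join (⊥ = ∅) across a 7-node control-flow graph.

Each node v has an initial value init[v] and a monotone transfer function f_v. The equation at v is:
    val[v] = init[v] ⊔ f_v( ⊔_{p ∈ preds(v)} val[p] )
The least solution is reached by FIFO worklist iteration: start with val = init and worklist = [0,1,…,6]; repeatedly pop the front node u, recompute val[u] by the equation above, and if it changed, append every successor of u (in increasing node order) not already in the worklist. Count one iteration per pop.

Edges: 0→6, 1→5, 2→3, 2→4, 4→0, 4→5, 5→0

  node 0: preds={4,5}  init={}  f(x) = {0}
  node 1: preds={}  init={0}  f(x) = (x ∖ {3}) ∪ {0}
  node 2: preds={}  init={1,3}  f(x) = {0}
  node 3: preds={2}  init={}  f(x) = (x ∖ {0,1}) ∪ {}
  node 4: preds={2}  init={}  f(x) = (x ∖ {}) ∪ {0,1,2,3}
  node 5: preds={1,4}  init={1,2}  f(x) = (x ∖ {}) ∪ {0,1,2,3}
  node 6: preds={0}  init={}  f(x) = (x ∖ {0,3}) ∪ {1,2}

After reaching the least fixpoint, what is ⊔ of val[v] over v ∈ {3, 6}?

{1,2,3}

Trace (8 dequeues):
  [1] u=0 | in {1,2} | out {0} | prev {} | push {}
  [2] u=1 | in {} | out {0} | ==
  [3] u=2 | in {} | out {0,1,3} | prev {1,3} | push {}
  [4] u=3 | in {0,1,3} | out {3} | prev {} | push {}
  [5] u=4 | in {0,1,3} | out {0,1,2,3} | prev {} | push {0}
  [6] u=5 | in {0,1,2,3} | out {0,1,2,3} | prev {1,2} | push {}
  [7] u=6 | in {0} | out {1,2} | prev {} | push {}
  [8] u=0 | in {0,1,2,3} | out {0} | ==

Converged values:
  [0] {0}
  [1] {0}
  [2] {0,1,3}
  [3] {3}
  [4] {0,1,2,3}
  [5] {0,1,2,3}
  [6] {1,2}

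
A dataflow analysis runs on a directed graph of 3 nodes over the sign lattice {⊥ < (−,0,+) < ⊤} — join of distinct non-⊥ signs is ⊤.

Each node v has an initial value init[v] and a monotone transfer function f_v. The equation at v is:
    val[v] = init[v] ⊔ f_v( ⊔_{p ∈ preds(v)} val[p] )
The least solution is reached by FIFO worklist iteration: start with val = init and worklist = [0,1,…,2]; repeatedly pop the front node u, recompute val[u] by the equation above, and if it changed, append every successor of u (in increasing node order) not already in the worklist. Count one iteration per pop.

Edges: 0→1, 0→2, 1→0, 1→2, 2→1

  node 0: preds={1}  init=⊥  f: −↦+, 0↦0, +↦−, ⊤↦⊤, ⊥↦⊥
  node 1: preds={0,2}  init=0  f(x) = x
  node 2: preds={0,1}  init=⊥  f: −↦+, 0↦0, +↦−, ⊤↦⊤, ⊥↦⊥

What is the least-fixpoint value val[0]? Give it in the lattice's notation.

0

Trace (4 dequeues):
  [1] u=0 | in 0 | out 0 | prev ⊥ | push {}
  [2] u=1 | in 0 | out 0 | ==
  [3] u=2 | in 0 | out 0 | prev ⊥ | push {1}
  [4] u=1 | in 0 | out 0 | ==

Converged values:
  [0] 0
  [1] 0
  [2] 0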